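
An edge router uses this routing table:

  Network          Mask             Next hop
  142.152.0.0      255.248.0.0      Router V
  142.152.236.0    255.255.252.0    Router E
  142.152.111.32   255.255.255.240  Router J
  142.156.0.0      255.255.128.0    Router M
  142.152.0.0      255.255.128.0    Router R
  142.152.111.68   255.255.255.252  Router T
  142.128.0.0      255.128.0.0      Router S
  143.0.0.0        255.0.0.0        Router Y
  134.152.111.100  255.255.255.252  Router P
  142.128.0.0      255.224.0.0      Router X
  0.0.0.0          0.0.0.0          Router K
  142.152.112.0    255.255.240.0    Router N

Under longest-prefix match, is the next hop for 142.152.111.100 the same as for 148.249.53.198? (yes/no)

142.152.111.100: longest match 142.152.0.0/17 -> Router R
148.249.53.198: longest match 0.0.0.0/0 -> Router K

no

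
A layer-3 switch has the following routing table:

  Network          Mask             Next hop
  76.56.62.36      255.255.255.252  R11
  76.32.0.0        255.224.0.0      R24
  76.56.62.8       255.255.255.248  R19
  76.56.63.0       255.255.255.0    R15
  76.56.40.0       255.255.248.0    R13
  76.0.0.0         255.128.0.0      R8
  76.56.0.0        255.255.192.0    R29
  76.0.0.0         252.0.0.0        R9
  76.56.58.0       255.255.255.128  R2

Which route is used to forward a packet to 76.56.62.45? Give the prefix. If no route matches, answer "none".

76.56.0.0/18

Entries matching 76.56.62.45:
  76.0.0.0/6 (76.0.0.0 - 79.255.255.255)
  76.0.0.0/9 (76.0.0.0 - 76.127.255.255)
  76.32.0.0/11 (76.32.0.0 - 76.63.255.255)
  76.56.0.0/18 (76.56.0.0 - 76.56.63.255)
Most specific is 76.56.0.0/18.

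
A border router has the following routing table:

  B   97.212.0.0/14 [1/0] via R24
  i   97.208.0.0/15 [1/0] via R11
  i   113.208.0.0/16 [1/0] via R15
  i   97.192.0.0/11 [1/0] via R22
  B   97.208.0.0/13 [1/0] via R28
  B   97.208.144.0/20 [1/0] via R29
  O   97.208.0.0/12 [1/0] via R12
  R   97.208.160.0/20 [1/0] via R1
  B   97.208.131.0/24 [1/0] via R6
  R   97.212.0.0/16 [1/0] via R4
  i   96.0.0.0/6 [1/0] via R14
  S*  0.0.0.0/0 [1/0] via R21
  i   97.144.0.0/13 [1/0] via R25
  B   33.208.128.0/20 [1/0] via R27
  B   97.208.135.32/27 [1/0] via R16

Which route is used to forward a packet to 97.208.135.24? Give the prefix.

Entries matching 97.208.135.24:
  0.0.0.0/0 (default, matches everything)
  96.0.0.0/6 (96.0.0.0 - 99.255.255.255)
  97.192.0.0/11 (97.192.0.0 - 97.223.255.255)
  97.208.0.0/12 (97.208.0.0 - 97.223.255.255)
  97.208.0.0/13 (97.208.0.0 - 97.215.255.255)
  97.208.0.0/15 (97.208.0.0 - 97.209.255.255)
Most specific is 97.208.0.0/15.

97.208.0.0/15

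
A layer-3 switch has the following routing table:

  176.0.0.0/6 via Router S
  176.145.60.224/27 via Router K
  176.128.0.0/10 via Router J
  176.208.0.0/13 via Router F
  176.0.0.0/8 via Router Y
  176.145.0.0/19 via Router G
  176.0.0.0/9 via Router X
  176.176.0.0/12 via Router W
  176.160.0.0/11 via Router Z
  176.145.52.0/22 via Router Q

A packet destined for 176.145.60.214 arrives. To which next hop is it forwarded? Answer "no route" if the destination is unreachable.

Router J

Routes whose prefix contains 176.145.60.214:
  176.0.0.0/6 (176.0.0.0 - 179.255.255.255) -> Router S
  176.0.0.0/8 (176.0.0.0 - 176.255.255.255) -> Router Y
  176.128.0.0/10 (176.128.0.0 - 176.191.255.255) -> Router J
More-specific entries that do NOT match:
  176.145.60.224/27 (176.145.60.224 - 176.145.60.255) does not contain 176.145.60.214
  176.145.52.0/22 (176.145.52.0 - 176.145.55.255) does not contain 176.145.60.214
  176.145.0.0/19 (176.145.0.0 - 176.145.31.255) does not contain 176.145.60.214
  176.208.0.0/13 (176.208.0.0 - 176.215.255.255) does not contain 176.145.60.214
  176.176.0.0/12 (176.176.0.0 - 176.191.255.255) does not contain 176.145.60.214
  176.160.0.0/11 (176.160.0.0 - 176.191.255.255) does not contain 176.145.60.214
Longest matching prefix is /10 -> next hop Router J.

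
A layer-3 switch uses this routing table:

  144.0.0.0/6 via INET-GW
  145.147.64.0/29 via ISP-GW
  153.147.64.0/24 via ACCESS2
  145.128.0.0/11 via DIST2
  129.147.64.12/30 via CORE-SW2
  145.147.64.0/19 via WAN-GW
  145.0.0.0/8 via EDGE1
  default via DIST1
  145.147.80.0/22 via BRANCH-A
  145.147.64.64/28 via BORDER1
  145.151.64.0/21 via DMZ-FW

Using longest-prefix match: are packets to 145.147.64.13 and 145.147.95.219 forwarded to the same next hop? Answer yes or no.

yes

145.147.64.13: longest match 145.147.64.0/19 -> WAN-GW
145.147.95.219: longest match 145.147.64.0/19 -> WAN-GW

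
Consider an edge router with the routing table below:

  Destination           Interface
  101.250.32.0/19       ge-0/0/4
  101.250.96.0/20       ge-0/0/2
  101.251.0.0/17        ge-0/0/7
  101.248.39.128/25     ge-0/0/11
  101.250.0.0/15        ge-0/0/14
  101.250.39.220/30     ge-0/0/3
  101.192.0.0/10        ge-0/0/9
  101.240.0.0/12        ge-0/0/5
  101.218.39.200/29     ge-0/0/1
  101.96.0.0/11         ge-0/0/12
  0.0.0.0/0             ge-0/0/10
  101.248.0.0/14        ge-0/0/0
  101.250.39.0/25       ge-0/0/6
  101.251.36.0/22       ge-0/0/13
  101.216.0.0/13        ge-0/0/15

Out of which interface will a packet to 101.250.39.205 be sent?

Routes whose prefix contains 101.250.39.205:
  0.0.0.0/0 (default, matches everything) -> ge-0/0/10
  101.192.0.0/10 (101.192.0.0 - 101.255.255.255) -> ge-0/0/9
  101.240.0.0/12 (101.240.0.0 - 101.255.255.255) -> ge-0/0/5
  101.248.0.0/14 (101.248.0.0 - 101.251.255.255) -> ge-0/0/0
  101.250.0.0/15 (101.250.0.0 - 101.251.255.255) -> ge-0/0/14
  101.250.32.0/19 (101.250.32.0 - 101.250.63.255) -> ge-0/0/4
More-specific entries that do NOT match:
  101.250.39.220/30 (101.250.39.220 - 101.250.39.223) does not contain 101.250.39.205
  101.218.39.200/29 (101.218.39.200 - 101.218.39.207) does not contain 101.250.39.205
  101.248.39.128/25 (101.248.39.128 - 101.248.39.255) does not contain 101.250.39.205
  101.250.39.0/25 (101.250.39.0 - 101.250.39.127) does not contain 101.250.39.205
  101.251.36.0/22 (101.251.36.0 - 101.251.39.255) does not contain 101.250.39.205
  101.250.96.0/20 (101.250.96.0 - 101.250.111.255) does not contain 101.250.39.205
Longest matching prefix is /19 -> interface ge-0/0/4.

ge-0/0/4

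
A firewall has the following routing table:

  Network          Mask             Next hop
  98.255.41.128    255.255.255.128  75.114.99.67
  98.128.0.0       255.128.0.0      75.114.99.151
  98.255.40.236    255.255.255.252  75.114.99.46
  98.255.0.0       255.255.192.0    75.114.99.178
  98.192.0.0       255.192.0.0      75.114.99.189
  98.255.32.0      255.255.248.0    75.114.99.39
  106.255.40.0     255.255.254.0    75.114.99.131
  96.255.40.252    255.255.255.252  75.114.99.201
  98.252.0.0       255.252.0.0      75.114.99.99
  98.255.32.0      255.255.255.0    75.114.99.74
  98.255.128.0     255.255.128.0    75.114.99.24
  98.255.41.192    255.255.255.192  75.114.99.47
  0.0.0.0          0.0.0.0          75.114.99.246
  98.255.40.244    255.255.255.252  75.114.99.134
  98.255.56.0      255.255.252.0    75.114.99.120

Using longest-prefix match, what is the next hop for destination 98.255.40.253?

75.114.99.178

Routes whose prefix contains 98.255.40.253:
  0.0.0.0/0 (default, matches everything) -> 75.114.99.246
  98.128.0.0/9 (98.128.0.0 - 98.255.255.255) -> 75.114.99.151
  98.192.0.0/10 (98.192.0.0 - 98.255.255.255) -> 75.114.99.189
  98.252.0.0/14 (98.252.0.0 - 98.255.255.255) -> 75.114.99.99
  98.255.0.0/18 (98.255.0.0 - 98.255.63.255) -> 75.114.99.178
More-specific entries that do NOT match:
  98.255.40.236/30 (98.255.40.236 - 98.255.40.239) does not contain 98.255.40.253
  96.255.40.252/30 (96.255.40.252 - 96.255.40.255) does not contain 98.255.40.253
  98.255.40.244/30 (98.255.40.244 - 98.255.40.247) does not contain 98.255.40.253
  98.255.41.192/26 (98.255.41.192 - 98.255.41.255) does not contain 98.255.40.253
  98.255.41.128/25 (98.255.41.128 - 98.255.41.255) does not contain 98.255.40.253
  98.255.32.0/24 (98.255.32.0 - 98.255.32.255) does not contain 98.255.40.253
  106.255.40.0/23 (106.255.40.0 - 106.255.41.255) does not contain 98.255.40.253
  98.255.56.0/22 (98.255.56.0 - 98.255.59.255) does not contain 98.255.40.253
  98.255.32.0/21 (98.255.32.0 - 98.255.39.255) does not contain 98.255.40.253
Longest matching prefix is /18 -> next hop 75.114.99.178.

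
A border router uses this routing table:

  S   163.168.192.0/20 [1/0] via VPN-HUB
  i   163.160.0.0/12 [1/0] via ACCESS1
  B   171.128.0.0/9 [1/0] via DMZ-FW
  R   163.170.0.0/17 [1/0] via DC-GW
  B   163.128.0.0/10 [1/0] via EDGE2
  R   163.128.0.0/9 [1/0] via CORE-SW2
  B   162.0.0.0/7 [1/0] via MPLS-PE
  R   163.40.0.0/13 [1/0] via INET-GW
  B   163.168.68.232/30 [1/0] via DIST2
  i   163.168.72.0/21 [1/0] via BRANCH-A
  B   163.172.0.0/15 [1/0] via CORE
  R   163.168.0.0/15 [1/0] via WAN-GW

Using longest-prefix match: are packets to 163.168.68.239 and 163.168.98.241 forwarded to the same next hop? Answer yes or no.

163.168.68.239: longest match 163.168.0.0/15 -> WAN-GW
163.168.98.241: longest match 163.168.0.0/15 -> WAN-GW

yes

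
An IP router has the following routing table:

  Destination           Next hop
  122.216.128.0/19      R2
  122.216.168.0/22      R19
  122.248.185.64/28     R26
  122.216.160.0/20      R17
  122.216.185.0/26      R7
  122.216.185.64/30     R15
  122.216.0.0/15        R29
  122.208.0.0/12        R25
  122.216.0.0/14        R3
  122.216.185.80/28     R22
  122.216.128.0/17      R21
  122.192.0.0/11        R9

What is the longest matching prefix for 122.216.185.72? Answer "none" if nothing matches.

122.216.128.0/17

Entries matching 122.216.185.72:
  122.192.0.0/11 (122.192.0.0 - 122.223.255.255)
  122.208.0.0/12 (122.208.0.0 - 122.223.255.255)
  122.216.0.0/14 (122.216.0.0 - 122.219.255.255)
  122.216.0.0/15 (122.216.0.0 - 122.217.255.255)
  122.216.128.0/17 (122.216.128.0 - 122.216.255.255)
Most specific is 122.216.128.0/17.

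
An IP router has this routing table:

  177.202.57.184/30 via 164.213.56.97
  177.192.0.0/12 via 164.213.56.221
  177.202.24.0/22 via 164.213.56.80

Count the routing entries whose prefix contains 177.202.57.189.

1

Prefixes containing 177.202.57.189:
  177.192.0.0/12 (177.192.0.0 - 177.207.255.255)
Total matching entries: 1.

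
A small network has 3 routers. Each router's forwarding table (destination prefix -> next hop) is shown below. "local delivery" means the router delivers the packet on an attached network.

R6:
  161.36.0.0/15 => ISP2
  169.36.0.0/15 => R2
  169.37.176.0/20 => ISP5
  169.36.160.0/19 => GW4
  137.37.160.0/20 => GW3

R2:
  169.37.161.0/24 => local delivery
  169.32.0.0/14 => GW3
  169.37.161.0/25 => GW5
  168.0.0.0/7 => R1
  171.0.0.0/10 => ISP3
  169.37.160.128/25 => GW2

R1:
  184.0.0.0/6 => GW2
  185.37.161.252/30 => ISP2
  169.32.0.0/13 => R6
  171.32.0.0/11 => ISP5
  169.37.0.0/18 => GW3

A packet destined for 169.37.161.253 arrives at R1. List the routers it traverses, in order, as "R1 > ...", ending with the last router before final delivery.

At R1: longest match for 169.37.161.253 is 169.32.0.0/13 -> R6
At R6: longest match for 169.37.161.253 is 169.36.0.0/15 -> R2
At R2: longest match for 169.37.161.253 is 169.37.161.0/24 -> local delivery

R1 > R6 > R2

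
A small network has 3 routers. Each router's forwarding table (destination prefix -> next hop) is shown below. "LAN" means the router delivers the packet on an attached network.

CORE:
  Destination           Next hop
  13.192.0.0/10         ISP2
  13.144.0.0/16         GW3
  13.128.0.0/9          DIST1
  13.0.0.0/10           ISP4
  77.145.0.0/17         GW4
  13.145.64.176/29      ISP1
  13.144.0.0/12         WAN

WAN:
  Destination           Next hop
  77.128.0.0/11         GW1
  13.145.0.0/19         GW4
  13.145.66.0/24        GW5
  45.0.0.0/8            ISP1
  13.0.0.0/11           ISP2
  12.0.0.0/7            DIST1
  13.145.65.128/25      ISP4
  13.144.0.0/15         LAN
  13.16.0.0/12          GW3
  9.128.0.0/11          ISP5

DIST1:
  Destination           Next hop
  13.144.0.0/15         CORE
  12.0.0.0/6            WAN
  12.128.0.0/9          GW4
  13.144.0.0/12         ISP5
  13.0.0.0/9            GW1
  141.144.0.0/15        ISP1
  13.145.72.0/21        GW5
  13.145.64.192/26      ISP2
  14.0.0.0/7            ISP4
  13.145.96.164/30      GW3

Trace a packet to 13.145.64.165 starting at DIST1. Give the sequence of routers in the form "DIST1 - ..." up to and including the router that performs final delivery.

At DIST1: longest match for 13.145.64.165 is 13.144.0.0/15 -> CORE
At CORE: longest match for 13.145.64.165 is 13.144.0.0/12 -> WAN
At WAN: longest match for 13.145.64.165 is 13.144.0.0/15 -> LAN

DIST1 - CORE - WAN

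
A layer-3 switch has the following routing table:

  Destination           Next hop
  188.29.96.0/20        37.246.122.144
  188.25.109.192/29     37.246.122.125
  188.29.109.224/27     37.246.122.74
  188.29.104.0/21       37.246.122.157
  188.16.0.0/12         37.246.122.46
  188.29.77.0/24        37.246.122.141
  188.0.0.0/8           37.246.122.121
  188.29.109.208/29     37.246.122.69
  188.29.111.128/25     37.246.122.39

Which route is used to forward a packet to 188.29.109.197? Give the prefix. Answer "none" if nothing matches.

188.29.104.0/21

Entries matching 188.29.109.197:
  188.0.0.0/8 (188.0.0.0 - 188.255.255.255)
  188.16.0.0/12 (188.16.0.0 - 188.31.255.255)
  188.29.96.0/20 (188.29.96.0 - 188.29.111.255)
  188.29.104.0/21 (188.29.104.0 - 188.29.111.255)
Most specific is 188.29.104.0/21.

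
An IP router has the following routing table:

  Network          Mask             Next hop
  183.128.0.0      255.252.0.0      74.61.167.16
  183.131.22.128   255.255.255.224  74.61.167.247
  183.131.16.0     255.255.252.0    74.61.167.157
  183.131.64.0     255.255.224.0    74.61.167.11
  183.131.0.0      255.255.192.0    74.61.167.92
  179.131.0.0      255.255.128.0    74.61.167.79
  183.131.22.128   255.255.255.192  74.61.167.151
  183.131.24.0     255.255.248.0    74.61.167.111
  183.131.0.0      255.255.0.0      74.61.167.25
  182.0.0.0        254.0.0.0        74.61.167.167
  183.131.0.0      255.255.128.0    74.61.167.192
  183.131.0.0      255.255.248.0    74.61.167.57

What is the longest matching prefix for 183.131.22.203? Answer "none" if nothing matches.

183.131.0.0/18

Entries matching 183.131.22.203:
  182.0.0.0/7 (182.0.0.0 - 183.255.255.255)
  183.128.0.0/14 (183.128.0.0 - 183.131.255.255)
  183.131.0.0/16 (183.131.0.0 - 183.131.255.255)
  183.131.0.0/17 (183.131.0.0 - 183.131.127.255)
  183.131.0.0/18 (183.131.0.0 - 183.131.63.255)
Most specific is 183.131.0.0/18.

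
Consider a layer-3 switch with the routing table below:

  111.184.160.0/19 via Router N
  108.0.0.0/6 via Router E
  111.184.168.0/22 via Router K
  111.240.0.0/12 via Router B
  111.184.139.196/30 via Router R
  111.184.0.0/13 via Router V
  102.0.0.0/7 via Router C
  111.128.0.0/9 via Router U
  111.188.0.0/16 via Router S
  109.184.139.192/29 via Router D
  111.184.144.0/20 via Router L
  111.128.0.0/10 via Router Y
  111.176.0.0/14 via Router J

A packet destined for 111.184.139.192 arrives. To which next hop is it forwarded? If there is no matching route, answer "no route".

Router V

Routes whose prefix contains 111.184.139.192:
  108.0.0.0/6 (108.0.0.0 - 111.255.255.255) -> Router E
  111.128.0.0/9 (111.128.0.0 - 111.255.255.255) -> Router U
  111.128.0.0/10 (111.128.0.0 - 111.191.255.255) -> Router Y
  111.184.0.0/13 (111.184.0.0 - 111.191.255.255) -> Router V
More-specific entries that do NOT match:
  111.184.139.196/30 (111.184.139.196 - 111.184.139.199) does not contain 111.184.139.192
  109.184.139.192/29 (109.184.139.192 - 109.184.139.199) does not contain 111.184.139.192
  111.184.168.0/22 (111.184.168.0 - 111.184.171.255) does not contain 111.184.139.192
  111.184.144.0/20 (111.184.144.0 - 111.184.159.255) does not contain 111.184.139.192
  111.184.160.0/19 (111.184.160.0 - 111.184.191.255) does not contain 111.184.139.192
  111.188.0.0/16 (111.188.0.0 - 111.188.255.255) does not contain 111.184.139.192
  111.176.0.0/14 (111.176.0.0 - 111.179.255.255) does not contain 111.184.139.192
Longest matching prefix is /13 -> next hop Router V.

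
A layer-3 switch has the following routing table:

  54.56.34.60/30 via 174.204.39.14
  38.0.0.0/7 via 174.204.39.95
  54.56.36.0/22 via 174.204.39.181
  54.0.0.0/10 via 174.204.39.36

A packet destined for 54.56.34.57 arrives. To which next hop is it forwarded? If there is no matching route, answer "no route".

174.204.39.36

Routes whose prefix contains 54.56.34.57:
  54.0.0.0/10 (54.0.0.0 - 54.63.255.255) -> 174.204.39.36
More-specific entries that do NOT match:
  54.56.34.60/30 (54.56.34.60 - 54.56.34.63) does not contain 54.56.34.57
  54.56.36.0/22 (54.56.36.0 - 54.56.39.255) does not contain 54.56.34.57
Longest matching prefix is /10 -> next hop 174.204.39.36.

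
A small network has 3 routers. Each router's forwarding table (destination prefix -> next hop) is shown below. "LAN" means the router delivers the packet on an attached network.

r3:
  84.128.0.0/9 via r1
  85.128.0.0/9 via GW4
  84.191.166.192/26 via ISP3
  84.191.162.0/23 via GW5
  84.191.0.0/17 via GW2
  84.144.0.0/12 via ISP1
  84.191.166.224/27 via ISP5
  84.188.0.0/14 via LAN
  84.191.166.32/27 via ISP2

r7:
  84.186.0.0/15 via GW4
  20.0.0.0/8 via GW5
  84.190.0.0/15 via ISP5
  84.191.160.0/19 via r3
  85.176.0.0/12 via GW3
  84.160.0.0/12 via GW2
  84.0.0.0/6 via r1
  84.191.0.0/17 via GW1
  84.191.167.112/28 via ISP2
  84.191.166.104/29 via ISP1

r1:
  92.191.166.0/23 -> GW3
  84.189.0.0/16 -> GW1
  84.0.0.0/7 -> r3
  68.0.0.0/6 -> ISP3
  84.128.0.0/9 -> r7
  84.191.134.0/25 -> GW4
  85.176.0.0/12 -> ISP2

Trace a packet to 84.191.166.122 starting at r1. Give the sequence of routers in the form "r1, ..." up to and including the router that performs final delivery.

r1, r7, r3

At r1: longest match for 84.191.166.122 is 84.128.0.0/9 -> r7
At r7: longest match for 84.191.166.122 is 84.191.160.0/19 -> r3
At r3: longest match for 84.191.166.122 is 84.188.0.0/14 -> LAN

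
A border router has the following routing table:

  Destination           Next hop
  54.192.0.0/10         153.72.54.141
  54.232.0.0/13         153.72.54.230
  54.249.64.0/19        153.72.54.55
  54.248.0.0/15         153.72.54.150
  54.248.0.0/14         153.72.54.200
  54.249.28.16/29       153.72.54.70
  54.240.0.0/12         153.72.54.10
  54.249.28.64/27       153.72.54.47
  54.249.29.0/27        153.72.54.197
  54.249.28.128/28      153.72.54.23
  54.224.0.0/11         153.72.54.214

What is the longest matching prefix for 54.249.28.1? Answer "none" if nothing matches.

54.248.0.0/15

Entries matching 54.249.28.1:
  54.192.0.0/10 (54.192.0.0 - 54.255.255.255)
  54.224.0.0/11 (54.224.0.0 - 54.255.255.255)
  54.240.0.0/12 (54.240.0.0 - 54.255.255.255)
  54.248.0.0/14 (54.248.0.0 - 54.251.255.255)
  54.248.0.0/15 (54.248.0.0 - 54.249.255.255)
Most specific is 54.248.0.0/15.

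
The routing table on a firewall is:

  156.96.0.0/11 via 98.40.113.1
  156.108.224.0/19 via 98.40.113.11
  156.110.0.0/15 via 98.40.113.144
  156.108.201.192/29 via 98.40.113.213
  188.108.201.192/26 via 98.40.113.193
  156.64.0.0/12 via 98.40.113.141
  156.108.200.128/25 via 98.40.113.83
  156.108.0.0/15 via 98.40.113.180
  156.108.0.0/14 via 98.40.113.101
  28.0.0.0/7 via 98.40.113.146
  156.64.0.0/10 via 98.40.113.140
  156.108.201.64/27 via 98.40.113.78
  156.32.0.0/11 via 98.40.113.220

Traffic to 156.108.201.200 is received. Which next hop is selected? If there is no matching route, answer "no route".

98.40.113.180

Routes whose prefix contains 156.108.201.200:
  156.64.0.0/10 (156.64.0.0 - 156.127.255.255) -> 98.40.113.140
  156.96.0.0/11 (156.96.0.0 - 156.127.255.255) -> 98.40.113.1
  156.108.0.0/14 (156.108.0.0 - 156.111.255.255) -> 98.40.113.101
  156.108.0.0/15 (156.108.0.0 - 156.109.255.255) -> 98.40.113.180
More-specific entries that do NOT match:
  156.108.201.192/29 (156.108.201.192 - 156.108.201.199) does not contain 156.108.201.200
  156.108.201.64/27 (156.108.201.64 - 156.108.201.95) does not contain 156.108.201.200
  188.108.201.192/26 (188.108.201.192 - 188.108.201.255) does not contain 156.108.201.200
  156.108.200.128/25 (156.108.200.128 - 156.108.200.255) does not contain 156.108.201.200
  156.108.224.0/19 (156.108.224.0 - 156.108.255.255) does not contain 156.108.201.200
Longest matching prefix is /15 -> next hop 98.40.113.180.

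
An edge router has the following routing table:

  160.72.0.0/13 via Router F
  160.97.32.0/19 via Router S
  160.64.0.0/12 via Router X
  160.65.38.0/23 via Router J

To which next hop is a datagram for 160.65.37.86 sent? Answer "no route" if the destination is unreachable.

Router X

Routes whose prefix contains 160.65.37.86:
  160.64.0.0/12 (160.64.0.0 - 160.79.255.255) -> Router X
More-specific entries that do NOT match:
  160.65.38.0/23 (160.65.38.0 - 160.65.39.255) does not contain 160.65.37.86
  160.97.32.0/19 (160.97.32.0 - 160.97.63.255) does not contain 160.65.37.86
  160.72.0.0/13 (160.72.0.0 - 160.79.255.255) does not contain 160.65.37.86
Longest matching prefix is /12 -> next hop Router X.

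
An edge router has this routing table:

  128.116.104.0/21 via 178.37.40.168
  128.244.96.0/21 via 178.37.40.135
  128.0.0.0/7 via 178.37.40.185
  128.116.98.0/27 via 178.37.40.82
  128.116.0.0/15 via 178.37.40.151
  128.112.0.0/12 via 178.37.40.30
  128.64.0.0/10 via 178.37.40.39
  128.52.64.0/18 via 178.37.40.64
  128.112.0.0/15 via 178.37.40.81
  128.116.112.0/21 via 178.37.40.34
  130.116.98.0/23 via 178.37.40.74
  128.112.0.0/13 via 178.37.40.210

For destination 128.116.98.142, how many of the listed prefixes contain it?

Prefixes containing 128.116.98.142:
  128.0.0.0/7 (128.0.0.0 - 129.255.255.255)
  128.64.0.0/10 (128.64.0.0 - 128.127.255.255)
  128.112.0.0/12 (128.112.0.0 - 128.127.255.255)
  128.112.0.0/13 (128.112.0.0 - 128.119.255.255)
  128.116.0.0/15 (128.116.0.0 - 128.117.255.255)
Total matching entries: 5.

5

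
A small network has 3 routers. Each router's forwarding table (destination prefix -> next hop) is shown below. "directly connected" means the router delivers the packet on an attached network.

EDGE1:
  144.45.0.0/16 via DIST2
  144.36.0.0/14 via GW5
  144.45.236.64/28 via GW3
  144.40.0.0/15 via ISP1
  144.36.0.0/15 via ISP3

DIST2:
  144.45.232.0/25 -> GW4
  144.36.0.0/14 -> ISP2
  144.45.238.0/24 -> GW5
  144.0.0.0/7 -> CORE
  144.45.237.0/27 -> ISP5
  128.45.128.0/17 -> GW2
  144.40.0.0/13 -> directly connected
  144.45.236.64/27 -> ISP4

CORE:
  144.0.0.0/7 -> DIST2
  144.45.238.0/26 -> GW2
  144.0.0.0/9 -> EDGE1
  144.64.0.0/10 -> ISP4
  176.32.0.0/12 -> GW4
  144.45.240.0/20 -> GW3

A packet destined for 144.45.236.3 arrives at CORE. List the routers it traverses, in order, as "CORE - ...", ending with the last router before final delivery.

At CORE: longest match for 144.45.236.3 is 144.0.0.0/9 -> EDGE1
At EDGE1: longest match for 144.45.236.3 is 144.45.0.0/16 -> DIST2
At DIST2: longest match for 144.45.236.3 is 144.40.0.0/13 -> directly connected

CORE - EDGE1 - DIST2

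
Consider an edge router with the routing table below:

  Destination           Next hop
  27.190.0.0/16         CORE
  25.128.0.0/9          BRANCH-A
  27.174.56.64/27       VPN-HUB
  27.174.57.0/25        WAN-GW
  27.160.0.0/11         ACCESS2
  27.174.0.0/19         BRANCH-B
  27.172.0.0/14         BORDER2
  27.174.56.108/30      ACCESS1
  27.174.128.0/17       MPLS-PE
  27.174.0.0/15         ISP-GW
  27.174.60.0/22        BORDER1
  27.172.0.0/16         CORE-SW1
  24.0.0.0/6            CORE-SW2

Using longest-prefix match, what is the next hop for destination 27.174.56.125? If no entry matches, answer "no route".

Routes whose prefix contains 27.174.56.125:
  24.0.0.0/6 (24.0.0.0 - 27.255.255.255) -> CORE-SW2
  27.160.0.0/11 (27.160.0.0 - 27.191.255.255) -> ACCESS2
  27.172.0.0/14 (27.172.0.0 - 27.175.255.255) -> BORDER2
  27.174.0.0/15 (27.174.0.0 - 27.175.255.255) -> ISP-GW
More-specific entries that do NOT match:
  27.174.56.108/30 (27.174.56.108 - 27.174.56.111) does not contain 27.174.56.125
  27.174.56.64/27 (27.174.56.64 - 27.174.56.95) does not contain 27.174.56.125
  27.174.57.0/25 (27.174.57.0 - 27.174.57.127) does not contain 27.174.56.125
  27.174.60.0/22 (27.174.60.0 - 27.174.63.255) does not contain 27.174.56.125
  27.174.0.0/19 (27.174.0.0 - 27.174.31.255) does not contain 27.174.56.125
  27.174.128.0/17 (27.174.128.0 - 27.174.255.255) does not contain 27.174.56.125
  27.190.0.0/16 (27.190.0.0 - 27.190.255.255) does not contain 27.174.56.125
  27.172.0.0/16 (27.172.0.0 - 27.172.255.255) does not contain 27.174.56.125
Longest matching prefix is /15 -> next hop ISP-GW.

ISP-GW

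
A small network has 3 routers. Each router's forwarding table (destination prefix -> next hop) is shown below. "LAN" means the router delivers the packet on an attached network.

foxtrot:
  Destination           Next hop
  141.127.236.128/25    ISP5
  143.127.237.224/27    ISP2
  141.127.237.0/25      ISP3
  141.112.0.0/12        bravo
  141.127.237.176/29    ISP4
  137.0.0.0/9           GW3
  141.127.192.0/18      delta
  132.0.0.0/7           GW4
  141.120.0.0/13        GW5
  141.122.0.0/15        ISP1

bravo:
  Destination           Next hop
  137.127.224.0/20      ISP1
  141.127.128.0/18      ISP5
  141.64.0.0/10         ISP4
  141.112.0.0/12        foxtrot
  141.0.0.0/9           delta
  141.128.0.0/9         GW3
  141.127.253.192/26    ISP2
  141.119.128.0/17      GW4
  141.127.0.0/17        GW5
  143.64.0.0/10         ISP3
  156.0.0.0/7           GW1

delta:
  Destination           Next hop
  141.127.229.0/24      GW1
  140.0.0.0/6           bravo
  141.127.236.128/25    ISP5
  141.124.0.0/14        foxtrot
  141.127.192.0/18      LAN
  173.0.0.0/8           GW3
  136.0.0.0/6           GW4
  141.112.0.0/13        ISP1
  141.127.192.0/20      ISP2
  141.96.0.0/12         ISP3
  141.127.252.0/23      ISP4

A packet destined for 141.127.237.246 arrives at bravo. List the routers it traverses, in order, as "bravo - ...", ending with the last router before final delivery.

At bravo: longest match for 141.127.237.246 is 141.112.0.0/12 -> foxtrot
At foxtrot: longest match for 141.127.237.246 is 141.127.192.0/18 -> delta
At delta: longest match for 141.127.237.246 is 141.127.192.0/18 -> LAN

bravo - foxtrot - delta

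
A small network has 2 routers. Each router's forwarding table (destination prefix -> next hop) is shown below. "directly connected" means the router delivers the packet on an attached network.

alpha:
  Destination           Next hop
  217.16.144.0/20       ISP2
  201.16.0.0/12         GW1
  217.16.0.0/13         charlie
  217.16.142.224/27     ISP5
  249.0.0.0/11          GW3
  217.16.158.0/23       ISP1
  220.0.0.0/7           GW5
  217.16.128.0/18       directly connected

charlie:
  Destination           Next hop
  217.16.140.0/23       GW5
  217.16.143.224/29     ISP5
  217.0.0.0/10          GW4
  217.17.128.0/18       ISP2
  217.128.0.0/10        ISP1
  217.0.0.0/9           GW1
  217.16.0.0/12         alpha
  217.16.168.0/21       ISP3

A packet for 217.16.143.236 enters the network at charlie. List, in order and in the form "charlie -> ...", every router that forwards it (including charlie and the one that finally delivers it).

At charlie: longest match for 217.16.143.236 is 217.16.0.0/12 -> alpha
At alpha: longest match for 217.16.143.236 is 217.16.128.0/18 -> directly connected

charlie -> alpha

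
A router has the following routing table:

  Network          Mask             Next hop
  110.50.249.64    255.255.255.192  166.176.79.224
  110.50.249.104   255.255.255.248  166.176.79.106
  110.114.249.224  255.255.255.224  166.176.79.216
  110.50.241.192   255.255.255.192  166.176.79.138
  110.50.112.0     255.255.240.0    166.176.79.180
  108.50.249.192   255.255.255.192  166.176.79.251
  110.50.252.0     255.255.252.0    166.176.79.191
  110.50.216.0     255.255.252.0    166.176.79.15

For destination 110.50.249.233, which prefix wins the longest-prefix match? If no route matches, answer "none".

110.50.249.233 is outside every listed prefix and there is no default route.

none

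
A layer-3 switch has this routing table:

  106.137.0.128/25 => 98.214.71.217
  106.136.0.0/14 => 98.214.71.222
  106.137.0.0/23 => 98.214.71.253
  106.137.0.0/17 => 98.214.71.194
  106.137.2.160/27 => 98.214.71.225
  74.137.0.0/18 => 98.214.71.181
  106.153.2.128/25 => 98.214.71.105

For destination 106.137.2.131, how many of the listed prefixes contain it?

2

Prefixes containing 106.137.2.131:
  106.136.0.0/14 (106.136.0.0 - 106.139.255.255)
  106.137.0.0/17 (106.137.0.0 - 106.137.127.255)
Total matching entries: 2.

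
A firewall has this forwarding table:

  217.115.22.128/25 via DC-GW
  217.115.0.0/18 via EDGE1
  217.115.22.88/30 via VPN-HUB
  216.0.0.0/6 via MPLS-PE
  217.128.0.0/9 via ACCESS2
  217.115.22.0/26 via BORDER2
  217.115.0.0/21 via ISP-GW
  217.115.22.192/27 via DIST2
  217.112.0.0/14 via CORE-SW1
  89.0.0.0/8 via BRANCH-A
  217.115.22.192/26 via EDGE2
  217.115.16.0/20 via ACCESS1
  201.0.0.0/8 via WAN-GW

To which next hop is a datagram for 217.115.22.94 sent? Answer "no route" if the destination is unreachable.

Routes whose prefix contains 217.115.22.94:
  216.0.0.0/6 (216.0.0.0 - 219.255.255.255) -> MPLS-PE
  217.112.0.0/14 (217.112.0.0 - 217.115.255.255) -> CORE-SW1
  217.115.0.0/18 (217.115.0.0 - 217.115.63.255) -> EDGE1
  217.115.16.0/20 (217.115.16.0 - 217.115.31.255) -> ACCESS1
More-specific entries that do NOT match:
  217.115.22.88/30 (217.115.22.88 - 217.115.22.91) does not contain 217.115.22.94
  217.115.22.192/27 (217.115.22.192 - 217.115.22.223) does not contain 217.115.22.94
  217.115.22.0/26 (217.115.22.0 - 217.115.22.63) does not contain 217.115.22.94
  217.115.22.192/26 (217.115.22.192 - 217.115.22.255) does not contain 217.115.22.94
  217.115.22.128/25 (217.115.22.128 - 217.115.22.255) does not contain 217.115.22.94
  217.115.0.0/21 (217.115.0.0 - 217.115.7.255) does not contain 217.115.22.94
Longest matching prefix is /20 -> next hop ACCESS1.

ACCESS1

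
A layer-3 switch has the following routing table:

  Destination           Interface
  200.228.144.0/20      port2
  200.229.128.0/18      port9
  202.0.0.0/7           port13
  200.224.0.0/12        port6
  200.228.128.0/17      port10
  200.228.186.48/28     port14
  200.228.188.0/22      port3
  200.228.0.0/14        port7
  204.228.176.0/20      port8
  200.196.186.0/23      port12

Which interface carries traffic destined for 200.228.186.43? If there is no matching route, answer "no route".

Routes whose prefix contains 200.228.186.43:
  200.224.0.0/12 (200.224.0.0 - 200.239.255.255) -> port6
  200.228.0.0/14 (200.228.0.0 - 200.231.255.255) -> port7
  200.228.128.0/17 (200.228.128.0 - 200.228.255.255) -> port10
More-specific entries that do NOT match:
  200.228.186.48/28 (200.228.186.48 - 200.228.186.63) does not contain 200.228.186.43
  200.196.186.0/23 (200.196.186.0 - 200.196.187.255) does not contain 200.228.186.43
  200.228.188.0/22 (200.228.188.0 - 200.228.191.255) does not contain 200.228.186.43
  200.228.144.0/20 (200.228.144.0 - 200.228.159.255) does not contain 200.228.186.43
  204.228.176.0/20 (204.228.176.0 - 204.228.191.255) does not contain 200.228.186.43
  200.229.128.0/18 (200.229.128.0 - 200.229.191.255) does not contain 200.228.186.43
Longest matching prefix is /17 -> interface port10.

port10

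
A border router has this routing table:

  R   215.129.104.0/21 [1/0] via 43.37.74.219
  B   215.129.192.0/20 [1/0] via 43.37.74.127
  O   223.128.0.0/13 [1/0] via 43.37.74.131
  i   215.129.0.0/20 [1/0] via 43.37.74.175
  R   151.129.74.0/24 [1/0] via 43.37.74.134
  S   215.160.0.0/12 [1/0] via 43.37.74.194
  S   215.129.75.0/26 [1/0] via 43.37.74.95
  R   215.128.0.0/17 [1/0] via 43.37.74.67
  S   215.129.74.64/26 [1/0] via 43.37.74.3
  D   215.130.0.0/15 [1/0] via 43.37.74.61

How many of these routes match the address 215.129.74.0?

0

No listed prefix contains 215.129.74.0.
Total matching entries: 0.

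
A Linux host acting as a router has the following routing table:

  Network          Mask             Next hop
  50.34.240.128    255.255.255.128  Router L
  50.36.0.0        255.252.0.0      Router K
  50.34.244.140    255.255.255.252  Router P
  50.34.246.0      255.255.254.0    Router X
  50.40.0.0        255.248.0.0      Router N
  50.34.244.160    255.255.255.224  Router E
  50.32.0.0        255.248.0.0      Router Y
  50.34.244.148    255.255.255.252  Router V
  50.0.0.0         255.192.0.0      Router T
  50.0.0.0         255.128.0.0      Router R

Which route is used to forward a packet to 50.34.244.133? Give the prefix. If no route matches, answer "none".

50.32.0.0/13

Entries matching 50.34.244.133:
  50.0.0.0/9 (50.0.0.0 - 50.127.255.255)
  50.0.0.0/10 (50.0.0.0 - 50.63.255.255)
  50.32.0.0/13 (50.32.0.0 - 50.39.255.255)
Most specific is 50.32.0.0/13.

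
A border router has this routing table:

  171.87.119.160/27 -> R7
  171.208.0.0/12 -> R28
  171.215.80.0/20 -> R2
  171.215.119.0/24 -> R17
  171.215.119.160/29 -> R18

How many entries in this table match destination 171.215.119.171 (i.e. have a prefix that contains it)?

2

Prefixes containing 171.215.119.171:
  171.208.0.0/12 (171.208.0.0 - 171.223.255.255)
  171.215.119.0/24 (171.215.119.0 - 171.215.119.255)
Total matching entries: 2.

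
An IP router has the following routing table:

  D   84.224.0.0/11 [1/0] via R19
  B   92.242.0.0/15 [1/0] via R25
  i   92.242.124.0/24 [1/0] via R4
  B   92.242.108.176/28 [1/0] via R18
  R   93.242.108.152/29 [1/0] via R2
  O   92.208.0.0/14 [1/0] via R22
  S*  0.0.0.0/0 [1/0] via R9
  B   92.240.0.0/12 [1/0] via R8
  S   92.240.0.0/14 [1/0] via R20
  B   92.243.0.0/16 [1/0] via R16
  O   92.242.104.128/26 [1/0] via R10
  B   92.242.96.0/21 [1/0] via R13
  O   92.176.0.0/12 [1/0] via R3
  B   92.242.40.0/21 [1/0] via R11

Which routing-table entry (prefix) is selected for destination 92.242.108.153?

Entries matching 92.242.108.153:
  0.0.0.0/0 (default, matches everything)
  92.240.0.0/12 (92.240.0.0 - 92.255.255.255)
  92.240.0.0/14 (92.240.0.0 - 92.243.255.255)
  92.242.0.0/15 (92.242.0.0 - 92.243.255.255)
Most specific is 92.242.0.0/15.

92.242.0.0/15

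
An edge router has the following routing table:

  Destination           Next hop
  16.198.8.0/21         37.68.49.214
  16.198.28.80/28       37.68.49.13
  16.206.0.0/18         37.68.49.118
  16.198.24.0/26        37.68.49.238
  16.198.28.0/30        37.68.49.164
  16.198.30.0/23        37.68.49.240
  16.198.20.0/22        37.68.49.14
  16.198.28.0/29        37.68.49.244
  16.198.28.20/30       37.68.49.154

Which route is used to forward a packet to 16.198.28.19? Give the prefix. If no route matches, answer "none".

none

16.198.28.19 is outside every listed prefix and there is no default route.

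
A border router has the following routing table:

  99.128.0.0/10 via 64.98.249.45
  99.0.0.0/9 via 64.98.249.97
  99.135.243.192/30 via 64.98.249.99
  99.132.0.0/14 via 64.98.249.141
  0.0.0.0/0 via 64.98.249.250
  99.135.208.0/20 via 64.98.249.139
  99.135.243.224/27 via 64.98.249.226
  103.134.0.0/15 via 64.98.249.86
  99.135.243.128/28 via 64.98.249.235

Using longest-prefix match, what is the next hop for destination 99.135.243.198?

64.98.249.141

Routes whose prefix contains 99.135.243.198:
  0.0.0.0/0 (default, matches everything) -> 64.98.249.250
  99.128.0.0/10 (99.128.0.0 - 99.191.255.255) -> 64.98.249.45
  99.132.0.0/14 (99.132.0.0 - 99.135.255.255) -> 64.98.249.141
More-specific entries that do NOT match:
  99.135.243.192/30 (99.135.243.192 - 99.135.243.195) does not contain 99.135.243.198
  99.135.243.128/28 (99.135.243.128 - 99.135.243.143) does not contain 99.135.243.198
  99.135.243.224/27 (99.135.243.224 - 99.135.243.255) does not contain 99.135.243.198
  99.135.208.0/20 (99.135.208.0 - 99.135.223.255) does not contain 99.135.243.198
  103.134.0.0/15 (103.134.0.0 - 103.135.255.255) does not contain 99.135.243.198
Longest matching prefix is /14 -> next hop 64.98.249.141.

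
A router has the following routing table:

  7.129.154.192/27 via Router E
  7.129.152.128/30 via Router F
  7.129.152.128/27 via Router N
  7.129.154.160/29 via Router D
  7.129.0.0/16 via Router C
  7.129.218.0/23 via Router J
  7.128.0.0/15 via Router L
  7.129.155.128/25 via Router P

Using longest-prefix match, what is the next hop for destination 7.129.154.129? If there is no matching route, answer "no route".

Router C

Routes whose prefix contains 7.129.154.129:
  7.128.0.0/15 (7.128.0.0 - 7.129.255.255) -> Router L
  7.129.0.0/16 (7.129.0.0 - 7.129.255.255) -> Router C
More-specific entries that do NOT match:
  7.129.152.128/30 (7.129.152.128 - 7.129.152.131) does not contain 7.129.154.129
  7.129.154.160/29 (7.129.154.160 - 7.129.154.167) does not contain 7.129.154.129
  7.129.154.192/27 (7.129.154.192 - 7.129.154.223) does not contain 7.129.154.129
  7.129.152.128/27 (7.129.152.128 - 7.129.152.159) does not contain 7.129.154.129
  7.129.155.128/25 (7.129.155.128 - 7.129.155.255) does not contain 7.129.154.129
  7.129.218.0/23 (7.129.218.0 - 7.129.219.255) does not contain 7.129.154.129
Longest matching prefix is /16 -> next hop Router C.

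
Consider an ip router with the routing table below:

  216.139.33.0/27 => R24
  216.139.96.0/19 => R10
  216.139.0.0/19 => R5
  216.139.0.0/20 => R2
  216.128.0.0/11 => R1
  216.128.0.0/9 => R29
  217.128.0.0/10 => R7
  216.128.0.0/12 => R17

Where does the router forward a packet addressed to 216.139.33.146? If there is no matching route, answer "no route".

Routes whose prefix contains 216.139.33.146:
  216.128.0.0/9 (216.128.0.0 - 216.255.255.255) -> R29
  216.128.0.0/11 (216.128.0.0 - 216.159.255.255) -> R1
  216.128.0.0/12 (216.128.0.0 - 216.143.255.255) -> R17
More-specific entries that do NOT match:
  216.139.33.0/27 (216.139.33.0 - 216.139.33.31) does not contain 216.139.33.146
  216.139.0.0/20 (216.139.0.0 - 216.139.15.255) does not contain 216.139.33.146
  216.139.96.0/19 (216.139.96.0 - 216.139.127.255) does not contain 216.139.33.146
  216.139.0.0/19 (216.139.0.0 - 216.139.31.255) does not contain 216.139.33.146
Longest matching prefix is /12 -> next hop R17.

R17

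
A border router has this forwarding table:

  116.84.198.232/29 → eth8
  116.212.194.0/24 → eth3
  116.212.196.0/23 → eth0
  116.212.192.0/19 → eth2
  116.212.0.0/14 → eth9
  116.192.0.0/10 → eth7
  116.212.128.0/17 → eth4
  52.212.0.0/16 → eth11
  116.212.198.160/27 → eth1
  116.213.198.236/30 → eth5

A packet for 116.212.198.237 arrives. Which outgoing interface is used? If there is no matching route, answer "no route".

eth2

Routes whose prefix contains 116.212.198.237:
  116.192.0.0/10 (116.192.0.0 - 116.255.255.255) -> eth7
  116.212.0.0/14 (116.212.0.0 - 116.215.255.255) -> eth9
  116.212.128.0/17 (116.212.128.0 - 116.212.255.255) -> eth4
  116.212.192.0/19 (116.212.192.0 - 116.212.223.255) -> eth2
More-specific entries that do NOT match:
  116.213.198.236/30 (116.213.198.236 - 116.213.198.239) does not contain 116.212.198.237
  116.84.198.232/29 (116.84.198.232 - 116.84.198.239) does not contain 116.212.198.237
  116.212.198.160/27 (116.212.198.160 - 116.212.198.191) does not contain 116.212.198.237
  116.212.194.0/24 (116.212.194.0 - 116.212.194.255) does not contain 116.212.198.237
  116.212.196.0/23 (116.212.196.0 - 116.212.197.255) does not contain 116.212.198.237
Longest matching prefix is /19 -> interface eth2.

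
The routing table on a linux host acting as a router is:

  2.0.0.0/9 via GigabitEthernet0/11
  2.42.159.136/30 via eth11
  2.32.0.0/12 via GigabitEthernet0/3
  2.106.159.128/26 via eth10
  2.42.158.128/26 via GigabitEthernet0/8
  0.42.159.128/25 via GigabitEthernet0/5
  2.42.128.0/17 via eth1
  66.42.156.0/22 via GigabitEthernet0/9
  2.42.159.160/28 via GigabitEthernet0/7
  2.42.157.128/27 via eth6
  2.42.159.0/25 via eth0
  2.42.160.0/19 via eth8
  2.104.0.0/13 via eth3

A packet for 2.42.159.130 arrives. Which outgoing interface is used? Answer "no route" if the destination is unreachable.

eth1

Routes whose prefix contains 2.42.159.130:
  2.0.0.0/9 (2.0.0.0 - 2.127.255.255) -> GigabitEthernet0/11
  2.32.0.0/12 (2.32.0.0 - 2.47.255.255) -> GigabitEthernet0/3
  2.42.128.0/17 (2.42.128.0 - 2.42.255.255) -> eth1
More-specific entries that do NOT match:
  2.42.159.136/30 (2.42.159.136 - 2.42.159.139) does not contain 2.42.159.130
  2.42.159.160/28 (2.42.159.160 - 2.42.159.175) does not contain 2.42.159.130
  2.42.157.128/27 (2.42.157.128 - 2.42.157.159) does not contain 2.42.159.130
  2.106.159.128/26 (2.106.159.128 - 2.106.159.191) does not contain 2.42.159.130
  2.42.158.128/26 (2.42.158.128 - 2.42.158.191) does not contain 2.42.159.130
  0.42.159.128/25 (0.42.159.128 - 0.42.159.255) does not contain 2.42.159.130
  2.42.159.0/25 (2.42.159.0 - 2.42.159.127) does not contain 2.42.159.130
  66.42.156.0/22 (66.42.156.0 - 66.42.159.255) does not contain 2.42.159.130
  2.42.160.0/19 (2.42.160.0 - 2.42.191.255) does not contain 2.42.159.130
Longest matching prefix is /17 -> interface eth1.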